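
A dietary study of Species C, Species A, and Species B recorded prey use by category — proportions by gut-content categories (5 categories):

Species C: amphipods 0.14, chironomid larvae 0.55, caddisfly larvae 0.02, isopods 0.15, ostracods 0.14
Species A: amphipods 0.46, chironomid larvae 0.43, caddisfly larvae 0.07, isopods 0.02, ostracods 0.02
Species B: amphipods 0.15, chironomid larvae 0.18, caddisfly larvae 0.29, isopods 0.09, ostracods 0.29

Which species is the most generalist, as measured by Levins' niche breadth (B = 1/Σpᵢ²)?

Σp_Cᵢ² = 0.14² + 0.55² + 0.02² + 0.15² + 0.14² = 0.0196 + 0.3025 + 0.0004 + 0.0225 + 0.0196 = 0.3646
B_C = 1 / 0.3646 = 2.7427
Σp_Aᵢ² = 0.46² + 0.43² + 0.07² + 0.02² + 0.02² = 0.2116 + 0.1849 + 0.0049 + 0.0004 + 0.0004 = 0.4022
B_A = 1 / 0.4022 = 2.4863
Σp_Bᵢ² = 0.15² + 0.18² + 0.29² + 0.09² + 0.29² = 0.0225 + 0.0324 + 0.0841 + 0.0081 + 0.0841 = 0.2312
B_B = 1 / 0.2312 = 4.3253
Highest B → broadest niche (most generalist): Species B (B = 4.33).

Species B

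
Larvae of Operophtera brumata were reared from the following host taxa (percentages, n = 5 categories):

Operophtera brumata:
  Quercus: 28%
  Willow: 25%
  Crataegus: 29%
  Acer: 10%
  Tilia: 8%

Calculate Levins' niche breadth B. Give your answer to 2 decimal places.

4.14

Convert percentages to proportions (divide by 100).
Σpᵢ² = 0.28² + 0.25² + 0.29² + 0.10² + 0.08² = 0.0784 + 0.0625 + 0.0841 + 0.0100 + 0.0064 = 0.2414
B = 1 / 0.2414 = 4.1425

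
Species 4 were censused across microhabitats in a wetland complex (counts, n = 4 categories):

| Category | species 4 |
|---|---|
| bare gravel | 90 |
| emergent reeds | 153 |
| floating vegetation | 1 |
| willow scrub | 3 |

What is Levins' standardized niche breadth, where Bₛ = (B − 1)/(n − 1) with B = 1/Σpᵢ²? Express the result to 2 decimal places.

0.31

Proportions for species 4 (n=247): 90/247=0.3644, 153/247=0.6194, 1/247=0.0040, 3/247=0.0121
Σpᵢ² = 0.3644² + 0.6194² + 0.0040² + 0.0121² = 0.132787 + 0.383656 + 0.000016 + 0.000146 = 0.516605
B = 1 / 0.516605 = 1.9357
Bₛ = (B − 1)/(n − 1) = (1.9357 − 1)/(4 − 1) = 0.9357/3 = 0.3119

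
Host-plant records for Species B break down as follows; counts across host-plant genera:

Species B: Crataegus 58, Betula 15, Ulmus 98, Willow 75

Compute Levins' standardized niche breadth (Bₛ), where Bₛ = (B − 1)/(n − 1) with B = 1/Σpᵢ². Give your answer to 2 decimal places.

0.74

Proportions for Species B (n=246): 58/246=0.2358, 15/246=0.0610, 98/246=0.3984, 75/246=0.3049
Σpᵢ² = 0.2358² + 0.0610² + 0.3984² + 0.3049² = 0.055602 + 0.003721 + 0.158723 + 0.092964 = 0.311010
B = 1 / 0.311010 = 3.2153
Bₛ = (B − 1)/(n − 1) = (3.2153 − 1)/(4 − 1) = 2.2153/3 = 0.7384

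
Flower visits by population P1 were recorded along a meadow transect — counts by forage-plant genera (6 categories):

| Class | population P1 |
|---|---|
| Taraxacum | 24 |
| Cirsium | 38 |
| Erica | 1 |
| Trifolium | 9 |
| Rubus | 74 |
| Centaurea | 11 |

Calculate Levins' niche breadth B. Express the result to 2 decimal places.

Proportions for population P1 (n=157): 24/157=0.1529, 38/157=0.2420, 1/157=0.0064, 9/157=0.0573, 74/157=0.4713, 11/157=0.0701
Σpᵢ² = 0.1529² + 0.2420² + 0.0064² + 0.0573² + 0.4713² + 0.0701² = 0.023378 + 0.058564 + 0.000041 + 0.003283 + 0.222124 + 0.004914 = 0.312304
B = 1 / 0.312304 = 3.2020

3.20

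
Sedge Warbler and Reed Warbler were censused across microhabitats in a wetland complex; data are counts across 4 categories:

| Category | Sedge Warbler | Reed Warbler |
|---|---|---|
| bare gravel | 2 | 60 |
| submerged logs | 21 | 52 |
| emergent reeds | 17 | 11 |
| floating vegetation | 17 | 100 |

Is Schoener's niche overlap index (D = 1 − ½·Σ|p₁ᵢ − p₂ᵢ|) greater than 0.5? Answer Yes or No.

Yes

Proportions for Sedge Warbler (n=57): 2/57=0.0351, 21/57=0.3684, 17/57=0.2982, 17/57=0.2982
Proportions for Reed Warbler (n=223): 60/223=0.2691, 52/223=0.2332, 11/223=0.0493, 100/223=0.4484
Σ|p₁ᵢ − p₂ᵢ| = 0.2340 + 0.1352 + 0.2489 + 0.1502 = 0.7683
D = 1 − ½ × 0.7683 = 1 − 0.38415 = 0.61585
D = 0.61585 > 0.5 → Yes.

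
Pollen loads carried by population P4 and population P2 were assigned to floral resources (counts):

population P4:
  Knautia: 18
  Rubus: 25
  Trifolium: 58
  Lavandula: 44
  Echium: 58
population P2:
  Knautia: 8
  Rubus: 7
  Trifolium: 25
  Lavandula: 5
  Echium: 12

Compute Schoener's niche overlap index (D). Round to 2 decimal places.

Proportions for population P4 (n=203): 18/203=0.0887, 25/203=0.1232, 58/203=0.2857, 44/203=0.2167, 58/203=0.2857
Proportions for population P2 (n=57): 8/57=0.1404, 7/57=0.1228, 25/57=0.4386, 5/57=0.0877, 12/57=0.2105
Σ|p₁ᵢ − p₂ᵢ| = 0.0517 + 0.0004 + 0.1529 + 0.1290 + 0.0752 = 0.4092
D = 1 − ½ × 0.4092 = 1 − 0.20460 = 0.79540

0.80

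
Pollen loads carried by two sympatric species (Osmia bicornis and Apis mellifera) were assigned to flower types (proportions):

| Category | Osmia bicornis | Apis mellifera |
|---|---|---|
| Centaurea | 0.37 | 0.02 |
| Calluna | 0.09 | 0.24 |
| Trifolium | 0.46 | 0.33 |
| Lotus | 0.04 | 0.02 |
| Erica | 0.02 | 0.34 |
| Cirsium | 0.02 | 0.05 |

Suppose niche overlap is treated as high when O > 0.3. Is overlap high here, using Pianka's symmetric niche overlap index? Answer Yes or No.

Σ p₁ᵢp₂ᵢ = 0.0074 + 0.0216 + 0.1518 + 0.0008 + 0.0068 + 0.0010 = 0.1894
Σp_1ᵢ² = 0.37² + 0.09² + 0.46² + 0.04² + 0.02² + 0.02² = 0.1369 + 0.0081 + 0.2116 + 0.0016 + 0.0004 + 0.0004 = 0.3590
Σp_2ᵢ² = 0.02² + 0.24² + 0.33² + 0.02² + 0.34² + 0.05² = 0.0004 + 0.0576 + 0.1089 + 0.0004 + 0.1156 + 0.0025 = 0.2854
O = 0.1894 / √(0.3590 × 0.2854) = 0.1894 / 0.32009 = 0.5917
O = 0.5917 > 0.3 → Yes.

Yes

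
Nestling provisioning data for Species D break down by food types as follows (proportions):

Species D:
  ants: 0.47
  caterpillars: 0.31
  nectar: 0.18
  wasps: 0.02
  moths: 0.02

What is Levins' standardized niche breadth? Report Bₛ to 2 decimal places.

Σpᵢ² = 0.47² + 0.31² + 0.18² + 0.02² + 0.02² = 0.2209 + 0.0961 + 0.0324 + 0.0004 + 0.0004 = 0.3502
B = 1 / 0.3502 = 2.8555
Bₛ = (B − 1)/(n − 1) = (2.8555 − 1)/(5 − 1) = 1.8555/4 = 0.4639

0.46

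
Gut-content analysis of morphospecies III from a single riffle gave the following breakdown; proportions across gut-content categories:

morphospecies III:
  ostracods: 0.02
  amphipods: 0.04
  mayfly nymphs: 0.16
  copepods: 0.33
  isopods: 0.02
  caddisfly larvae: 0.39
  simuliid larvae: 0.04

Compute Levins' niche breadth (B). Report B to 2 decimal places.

Σpᵢ² = 0.02² + 0.04² + 0.16² + 0.33² + 0.02² + 0.39² + 0.04² = 0.0004 + 0.0016 + 0.0256 + 0.1089 + 0.0004 + 0.1521 + 0.0016 = 0.2906
B = 1 / 0.2906 = 3.4412

3.44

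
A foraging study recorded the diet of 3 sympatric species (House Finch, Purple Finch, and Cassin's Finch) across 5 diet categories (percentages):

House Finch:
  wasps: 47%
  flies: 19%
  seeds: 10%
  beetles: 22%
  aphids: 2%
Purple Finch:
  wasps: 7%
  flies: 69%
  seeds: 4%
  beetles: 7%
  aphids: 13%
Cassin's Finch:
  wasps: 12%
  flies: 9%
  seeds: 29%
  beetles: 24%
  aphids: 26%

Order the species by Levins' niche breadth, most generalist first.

Cassin's Finch > House Finch > Purple Finch

Convert percentages to proportions (divide by 100).
Σp_Housᵢ² = 0.47² + 0.19² + 0.10² + 0.22² + 0.02² = 0.2209 + 0.0361 + 0.0100 + 0.0484 + 0.0004 = 0.3158
B_Hous = 1 / 0.3158 = 3.1666
Σp_Purpᵢ² = 0.07² + 0.69² + 0.04² + 0.07² + 0.13² = 0.0049 + 0.4761 + 0.0016 + 0.0049 + 0.0169 = 0.5044
B_Purp = 1 / 0.5044 = 1.9826
Σp_Cassᵢ² = 0.12² + 0.09² + 0.29² + 0.24² + 0.26² = 0.0144 + 0.0081 + 0.0841 + 0.0576 + 0.0676 = 0.2318
B_Cass = 1 / 0.2318 = 4.3141
Ranking by B (broadest → narrowest): Cassin's Finch (4.31) > House Finch (3.17) > Purple Finch (1.98)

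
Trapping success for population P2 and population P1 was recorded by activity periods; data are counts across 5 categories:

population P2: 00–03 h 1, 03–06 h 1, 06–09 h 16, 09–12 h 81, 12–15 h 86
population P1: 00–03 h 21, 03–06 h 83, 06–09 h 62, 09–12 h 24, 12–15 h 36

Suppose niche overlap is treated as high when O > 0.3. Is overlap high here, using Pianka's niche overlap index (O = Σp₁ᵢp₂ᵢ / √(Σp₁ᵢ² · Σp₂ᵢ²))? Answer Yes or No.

Yes

Proportions for population P2 (n=185): 1/185=0.0054, 1/185=0.0054, 16/185=0.0865, 81/185=0.4378, 86/185=0.4649
Proportions for population P1 (n=226): 21/226=0.0929, 83/226=0.3673, 62/226=0.2743, 24/226=0.1062, 36/226=0.1593
Σ p₁ᵢp₂ᵢ = 0.000502 + 0.001983 + 0.023727 + 0.046494 + 0.074059 = 0.146765
Σp_1ᵢ² = 0.0054² + 0.0054² + 0.0865² + 0.4378² + 0.4649² = 0.000029 + 0.000029 + 0.007482 + 0.191669 + 0.216132 = 0.415341
Σp_2ᵢ² = 0.0929² + 0.3673² + 0.2743² + 0.1062² + 0.1593² = 0.008630 + 0.134909 + 0.075240 + 0.011278 + 0.025376 = 0.255433
O = 0.146765 / √(0.415341 × 0.255433) = 0.146765 / 0.3257174 = 0.4506
O = 0.4506 > 0.3 → Yes.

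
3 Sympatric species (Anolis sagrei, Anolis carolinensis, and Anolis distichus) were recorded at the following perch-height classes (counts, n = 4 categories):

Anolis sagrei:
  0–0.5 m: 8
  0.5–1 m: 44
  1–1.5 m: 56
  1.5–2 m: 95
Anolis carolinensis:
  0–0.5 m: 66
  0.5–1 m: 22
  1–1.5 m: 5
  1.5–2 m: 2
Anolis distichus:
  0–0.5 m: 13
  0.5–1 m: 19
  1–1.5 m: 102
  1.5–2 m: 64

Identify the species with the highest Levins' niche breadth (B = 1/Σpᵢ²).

Anolis sagrei

Proportions for Anolis sagrei (n=203): 8/203=0.0394, 44/203=0.2167, 56/203=0.2759, 95/203=0.4680
Proportions for Anolis carolinensis (n=95): 66/95=0.6947, 22/95=0.2316, 5/95=0.0526, 2/95=0.0211
Proportions for Anolis distichus (n=198): 13/198=0.0657, 19/198=0.0960, 102/198=0.5152, 64/198=0.3232
Σp_sagrᵢ² = 0.0394² + 0.2167² + 0.2759² + 0.4680² = 0.001552 + 0.046959 + 0.076121 + 0.219024 = 0.343656
B_sagr = 1 / 0.343656 = 2.9099
Σp_caroᵢ² = 0.6947² + 0.2316² + 0.0526² + 0.0211² = 0.482608 + 0.053639 + 0.002767 + 0.000445 = 0.539459
B_caro = 1 / 0.539459 = 1.8537
Σp_distᵢ² = 0.0657² + 0.0960² + 0.5152² + 0.3232² = 0.004316 + 0.009216 + 0.265431 + 0.104458 = 0.383421
B_dist = 1 / 0.383421 = 2.6081
Highest B → broadest niche (most generalist): Anolis sagrei (B = 2.91).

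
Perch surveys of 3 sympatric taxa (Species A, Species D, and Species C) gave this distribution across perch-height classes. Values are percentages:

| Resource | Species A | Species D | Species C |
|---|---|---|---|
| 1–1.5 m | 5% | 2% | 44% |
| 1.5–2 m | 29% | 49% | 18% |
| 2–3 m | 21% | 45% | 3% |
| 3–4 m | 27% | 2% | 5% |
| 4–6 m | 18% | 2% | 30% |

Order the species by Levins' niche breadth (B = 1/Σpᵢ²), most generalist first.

Convert percentages to proportions (divide by 100).
Σp_Aᵢ² = 0.05² + 0.29² + 0.21² + 0.27² + 0.18² = 0.0025 + 0.0841 + 0.0441 + 0.0729 + 0.0324 = 0.2360
B_A = 1 / 0.2360 = 4.2373
Σp_Dᵢ² = 0.02² + 0.49² + 0.45² + 0.02² + 0.02² = 0.0004 + 0.2401 + 0.2025 + 0.0004 + 0.0004 = 0.4438
B_D = 1 / 0.4438 = 2.2533
Σp_Cᵢ² = 0.44² + 0.18² + 0.03² + 0.05² + 0.30² = 0.1936 + 0.0324 + 0.0009 + 0.0025 + 0.0900 = 0.3194
B_C = 1 / 0.3194 = 3.1309
Ranking by B (broadest → narrowest): Species A (4.24) > Species C (3.13) > Species D (2.25)

Species A > Species C > Species D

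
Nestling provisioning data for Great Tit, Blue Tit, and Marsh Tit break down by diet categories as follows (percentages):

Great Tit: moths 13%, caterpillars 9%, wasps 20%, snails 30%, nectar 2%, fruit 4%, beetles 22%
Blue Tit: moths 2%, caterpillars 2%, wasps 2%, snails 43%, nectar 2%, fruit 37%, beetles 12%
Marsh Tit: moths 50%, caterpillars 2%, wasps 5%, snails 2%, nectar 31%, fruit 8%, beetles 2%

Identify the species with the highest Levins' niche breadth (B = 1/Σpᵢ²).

Convert percentages to proportions (divide by 100).
Σp_Greaᵢ² = 0.13² + 0.09² + 0.20² + 0.30² + 0.02² + 0.04² + 0.22² = 0.0169 + 0.0081 + 0.0400 + 0.0900 + 0.0004 + 0.0016 + 0.0484 = 0.2054
B_Grea = 1 / 0.2054 = 4.8685
Σp_Blueᵢ² = 0.02² + 0.02² + 0.02² + 0.43² + 0.02² + 0.37² + 0.12² = 0.0004 + 0.0004 + 0.0004 + 0.1849 + 0.0004 + 0.1369 + 0.0144 = 0.3378
B_Blue = 1 / 0.3378 = 2.9603
Σp_Marsᵢ² = 0.50² + 0.02² + 0.05² + 0.02² + 0.31² + 0.08² + 0.02² = 0.2500 + 0.0004 + 0.0025 + 0.0004 + 0.0961 + 0.0064 + 0.0004 = 0.3562
B_Mars = 1 / 0.3562 = 2.8074
Highest B → broadest niche (most generalist): Great Tit (B = 4.87).

Great Tit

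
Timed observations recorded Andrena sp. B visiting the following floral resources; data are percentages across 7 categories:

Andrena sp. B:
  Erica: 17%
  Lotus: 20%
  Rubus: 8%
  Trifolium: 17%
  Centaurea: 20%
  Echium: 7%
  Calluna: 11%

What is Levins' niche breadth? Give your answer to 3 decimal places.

Convert percentages to proportions (divide by 100).
Σpᵢ² = 0.17² + 0.20² + 0.08² + 0.17² + 0.20² + 0.07² + 0.11² = 0.0289 + 0.0400 + 0.0064 + 0.0289 + 0.0400 + 0.0049 + 0.0121 = 0.1612
B = 1 / 0.1612 = 6.20347

6.203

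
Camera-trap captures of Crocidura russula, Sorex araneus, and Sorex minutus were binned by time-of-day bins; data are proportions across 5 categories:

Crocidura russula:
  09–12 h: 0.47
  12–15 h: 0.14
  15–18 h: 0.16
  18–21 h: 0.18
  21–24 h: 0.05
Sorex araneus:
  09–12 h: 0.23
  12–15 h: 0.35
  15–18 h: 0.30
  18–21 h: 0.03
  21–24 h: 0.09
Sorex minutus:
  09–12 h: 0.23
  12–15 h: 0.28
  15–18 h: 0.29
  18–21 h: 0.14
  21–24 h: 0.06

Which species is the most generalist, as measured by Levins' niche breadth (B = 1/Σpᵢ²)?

Sorex minutus

Σp_russᵢ² = 0.47² + 0.14² + 0.16² + 0.18² + 0.05² = 0.2209 + 0.0196 + 0.0256 + 0.0324 + 0.0025 = 0.3010
B_russ = 1 / 0.3010 = 3.3223
Σp_aranᵢ² = 0.23² + 0.35² + 0.30² + 0.03² + 0.09² = 0.0529 + 0.1225 + 0.0900 + 0.0009 + 0.0081 = 0.2744
B_aran = 1 / 0.2744 = 3.6443
Σp_minuᵢ² = 0.23² + 0.28² + 0.29² + 0.14² + 0.06² = 0.0529 + 0.0784 + 0.0841 + 0.0196 + 0.0036 = 0.2386
B_minu = 1 / 0.2386 = 4.1911
Highest B → broadest niche (most generalist): Sorex minutus (B = 4.19).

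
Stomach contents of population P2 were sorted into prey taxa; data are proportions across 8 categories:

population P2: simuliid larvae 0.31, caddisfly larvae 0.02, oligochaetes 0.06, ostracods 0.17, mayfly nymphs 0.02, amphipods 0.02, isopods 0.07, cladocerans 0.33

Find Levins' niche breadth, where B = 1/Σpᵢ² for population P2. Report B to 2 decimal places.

Σpᵢ² = 0.31² + 0.02² + 0.06² + 0.17² + 0.02² + 0.02² + 0.07² + 0.33² = 0.0961 + 0.0004 + 0.0036 + 0.0289 + 0.0004 + 0.0004 + 0.0049 + 0.1089 = 0.2436
B = 1 / 0.2436 = 4.1051

4.11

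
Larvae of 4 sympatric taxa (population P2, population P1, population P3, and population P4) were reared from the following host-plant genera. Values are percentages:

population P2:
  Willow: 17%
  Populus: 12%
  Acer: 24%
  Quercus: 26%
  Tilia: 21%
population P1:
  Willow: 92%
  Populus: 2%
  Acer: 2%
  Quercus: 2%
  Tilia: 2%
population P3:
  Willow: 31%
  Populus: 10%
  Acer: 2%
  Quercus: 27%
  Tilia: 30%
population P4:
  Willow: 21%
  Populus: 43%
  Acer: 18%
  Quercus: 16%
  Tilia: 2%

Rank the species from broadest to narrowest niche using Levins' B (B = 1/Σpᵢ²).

population P2 > population P3 > population P4 > population P1

Convert percentages to proportions (divide by 100).
Σp_P2ᵢ² = 0.17² + 0.12² + 0.24² + 0.26² + 0.21² = 0.0289 + 0.0144 + 0.0576 + 0.0676 + 0.0441 = 0.2126
B_P2 = 1 / 0.2126 = 4.7037
Σp_P1ᵢ² = 0.92² + 0.02² + 0.02² + 0.02² + 0.02² = 0.8464 + 0.0004 + 0.0004 + 0.0004 + 0.0004 = 0.8480
B_P1 = 1 / 0.8480 = 1.1792
Σp_P3ᵢ² = 0.31² + 0.10² + 0.02² + 0.27² + 0.30² = 0.0961 + 0.0100 + 0.0004 + 0.0729 + 0.0900 = 0.2694
B_P3 = 1 / 0.2694 = 3.7120
Σp_P4ᵢ² = 0.21² + 0.43² + 0.18² + 0.16² + 0.02² = 0.0441 + 0.1849 + 0.0324 + 0.0256 + 0.0004 = 0.2874
B_P4 = 1 / 0.2874 = 3.4795
Ranking by B (broadest → narrowest): population P2 (4.70) > population P3 (3.71) > population P4 (3.48) > population P1 (1.18)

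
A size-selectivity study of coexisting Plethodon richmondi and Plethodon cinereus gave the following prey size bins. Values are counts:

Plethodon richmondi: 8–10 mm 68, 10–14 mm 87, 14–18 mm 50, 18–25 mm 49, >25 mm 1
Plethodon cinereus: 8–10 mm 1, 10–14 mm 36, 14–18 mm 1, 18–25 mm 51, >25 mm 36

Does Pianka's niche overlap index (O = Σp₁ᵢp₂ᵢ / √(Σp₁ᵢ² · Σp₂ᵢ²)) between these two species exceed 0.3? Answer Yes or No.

Yes

Proportions for Plethodon richmondi (n=255): 68/255=0.2667, 87/255=0.3412, 50/255=0.1961, 49/255=0.1922, 1/255=0.0039
Proportions for Plethodon cinereus (n=125): 1/125=0.0080, 36/125=0.2880, 1/125=0.0080, 51/125=0.4080, 36/125=0.2880
Σ p₁ᵢp₂ᵢ = 0.002134 + 0.098266 + 0.001569 + 0.078418 + 0.001123 = 0.181510
Σp_1ᵢ² = 0.2667² + 0.3412² + 0.1961² + 0.1922² + 0.0039² = 0.071129 + 0.116417 + 0.038455 + 0.036941 + 0.000015 = 0.262957
Σp_2ᵢ² = 0.0080² + 0.2880² + 0.0080² + 0.4080² + 0.2880² = 0.000064 + 0.082944 + 0.000064 + 0.166464 + 0.082944 = 0.332480
O = 0.181510 / √(0.262957 × 0.332480) = 0.181510 / 0.2956822 = 0.6139
O = 0.6139 > 0.3 → Yes.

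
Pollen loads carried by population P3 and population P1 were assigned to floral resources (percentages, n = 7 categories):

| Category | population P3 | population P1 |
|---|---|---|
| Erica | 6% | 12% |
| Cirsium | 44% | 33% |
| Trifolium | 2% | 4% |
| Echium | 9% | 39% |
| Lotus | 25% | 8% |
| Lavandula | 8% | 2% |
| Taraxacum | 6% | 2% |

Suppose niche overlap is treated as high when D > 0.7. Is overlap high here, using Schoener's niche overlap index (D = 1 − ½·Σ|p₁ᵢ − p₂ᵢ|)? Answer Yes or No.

Convert percentages to proportions (divide by 100).
Σ|p₁ᵢ − p₂ᵢ| = 0.06 + 0.11 + 0.02 + 0.30 + 0.17 + 0.06 + 0.04 = 0.76
D = 1 − ½ × 0.76 = 1 − 0.380 = 0.6200
D = 0.6200 < 0.7 → No.

No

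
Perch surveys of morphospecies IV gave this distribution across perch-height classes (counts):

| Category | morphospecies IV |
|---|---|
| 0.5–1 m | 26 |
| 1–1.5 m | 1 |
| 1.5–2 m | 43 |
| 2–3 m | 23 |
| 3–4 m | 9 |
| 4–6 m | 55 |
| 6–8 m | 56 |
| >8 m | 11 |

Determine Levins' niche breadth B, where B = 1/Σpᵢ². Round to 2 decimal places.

Proportions for morphospecies IV (n=224): 26/224=0.1161, 1/224=0.0045, 43/224=0.1920, 23/224=0.1027, 9/224=0.0402, 55/224=0.2455, 56/224=0.2500, 11/224=0.0491
Σpᵢ² = 0.1161² + 0.0045² + 0.1920² + 0.1027² + 0.0402² + 0.2455² + 0.2500² + 0.0491² = 0.013479 + 0.000020 + 0.036864 + 0.010547 + 0.001616 + 0.060270 + 0.062500 + 0.002411 = 0.187707
B = 1 / 0.187707 = 5.3275

5.33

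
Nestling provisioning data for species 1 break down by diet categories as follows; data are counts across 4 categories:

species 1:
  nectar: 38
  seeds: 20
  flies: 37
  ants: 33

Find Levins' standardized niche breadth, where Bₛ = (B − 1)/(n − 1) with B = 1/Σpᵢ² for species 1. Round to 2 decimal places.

0.94

Proportions for species 1 (n=128): 38/128=0.2969, 20/128=0.1563, 37/128=0.2891, 33/128=0.2578
Σpᵢ² = 0.2969² + 0.1563² + 0.2891² + 0.2578² = 0.088150 + 0.024430 + 0.083579 + 0.066461 = 0.262620
B = 1 / 0.262620 = 3.8078
Bₛ = (B − 1)/(n − 1) = (3.8078 − 1)/(4 − 1) = 2.8078/3 = 0.9359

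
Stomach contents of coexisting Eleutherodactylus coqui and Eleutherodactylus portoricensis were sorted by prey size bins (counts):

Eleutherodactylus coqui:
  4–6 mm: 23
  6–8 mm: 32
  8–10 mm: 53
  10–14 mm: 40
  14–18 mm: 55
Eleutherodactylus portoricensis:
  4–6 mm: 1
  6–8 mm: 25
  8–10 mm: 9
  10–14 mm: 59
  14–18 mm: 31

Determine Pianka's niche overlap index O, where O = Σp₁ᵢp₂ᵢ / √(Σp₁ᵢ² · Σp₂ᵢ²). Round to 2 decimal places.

0.79

Proportions for Eleutherodactylus coqui (n=203): 23/203=0.1133, 32/203=0.1576, 53/203=0.2611, 40/203=0.1970, 55/203=0.2709
Proportions for Eleutherodactylus portoricensis (n=125): 1/125=0.0080, 25/125=0.2000, 9/125=0.0720, 59/125=0.4720, 31/125=0.2480
Σ p₁ᵢp₂ᵢ = 0.000906 + 0.031520 + 0.018799 + 0.092984 + 0.067183 = 0.211392
Σp_1ᵢ² = 0.1133² + 0.1576² + 0.2611² + 0.1970² + 0.2709² = 0.012837 + 0.024838 + 0.068173 + 0.038809 + 0.073387 = 0.218044
Σp_2ᵢ² = 0.0080² + 0.2000² + 0.0720² + 0.4720² + 0.2480² = 0.000064 + 0.040000 + 0.005184 + 0.222784 + 0.061504 = 0.329536
O = 0.211392 / √(0.218044 × 0.329536) = 0.211392 / 0.2680547 = 0.7886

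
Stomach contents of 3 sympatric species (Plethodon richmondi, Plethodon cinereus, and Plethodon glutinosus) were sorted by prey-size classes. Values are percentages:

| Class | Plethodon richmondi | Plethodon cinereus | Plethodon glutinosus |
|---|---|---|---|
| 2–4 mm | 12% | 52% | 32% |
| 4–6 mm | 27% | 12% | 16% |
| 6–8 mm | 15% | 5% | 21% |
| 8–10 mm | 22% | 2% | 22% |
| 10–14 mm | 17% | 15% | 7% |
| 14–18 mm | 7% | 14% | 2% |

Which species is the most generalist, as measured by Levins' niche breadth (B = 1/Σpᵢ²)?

Convert percentages to proportions (divide by 100).
Σp_richᵢ² = 0.12² + 0.27² + 0.15² + 0.22² + 0.17² + 0.07² = 0.0144 + 0.0729 + 0.0225 + 0.0484 + 0.0289 + 0.0049 = 0.1920
B_rich = 1 / 0.1920 = 5.2083
Σp_cineᵢ² = 0.52² + 0.12² + 0.05² + 0.02² + 0.15² + 0.14² = 0.2704 + 0.0144 + 0.0025 + 0.0004 + 0.0225 + 0.0196 = 0.3298
B_cine = 1 / 0.3298 = 3.0321
Σp_glutᵢ² = 0.32² + 0.16² + 0.21² + 0.22² + 0.07² + 0.02² = 0.1024 + 0.0256 + 0.0441 + 0.0484 + 0.0049 + 0.0004 = 0.2258
B_glut = 1 / 0.2258 = 4.4287
Highest B → broadest niche (most generalist): Plethodon richmondi (B = 5.21).

Plethodon richmondi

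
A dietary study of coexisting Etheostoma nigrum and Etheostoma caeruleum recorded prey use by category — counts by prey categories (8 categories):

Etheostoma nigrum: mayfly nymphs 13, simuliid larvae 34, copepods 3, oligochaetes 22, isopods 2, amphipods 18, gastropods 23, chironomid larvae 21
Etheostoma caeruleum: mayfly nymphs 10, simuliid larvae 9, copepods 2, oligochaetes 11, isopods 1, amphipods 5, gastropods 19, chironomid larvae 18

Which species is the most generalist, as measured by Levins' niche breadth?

Etheostoma nigrum

Proportions for Etheostoma nigrum (n=136): 13/136=0.0956, 34/136=0.2500, 3/136=0.0221, 22/136=0.1618, 2/136=0.0147, 18/136=0.1324, 23/136=0.1691, 21/136=0.1544
Proportions for Etheostoma caeruleum (n=75): 10/75=0.1333, 9/75=0.1200, 2/75=0.0267, 11/75=0.1467, 1/75=0.0133, 5/75=0.0667, 19/75=0.2533, 18/75=0.2400
Σp_nigrᵢ² = 0.0956² + 0.2500² + 0.0221² + 0.1618² + 0.0147² + 0.1324² + 0.1691² + 0.1544² = 0.009139 + 0.062500 + 0.000488 + 0.026179 + 0.000216 + 0.017530 + 0.028595 + 0.023839 = 0.168486
B_nigr = 1 / 0.168486 = 5.9352
Σp_caerᵢ² = 0.1333² + 0.1200² + 0.0267² + 0.1467² + 0.0133² + 0.0667² + 0.2533² + 0.2400² = 0.017769 + 0.014400 + 0.000713 + 0.021521 + 0.000177 + 0.004449 + 0.064161 + 0.057600 = 0.180790
B_caer = 1 / 0.180790 = 5.5313
Highest B → broadest niche (most generalist): Etheostoma nigrum (B = 5.94).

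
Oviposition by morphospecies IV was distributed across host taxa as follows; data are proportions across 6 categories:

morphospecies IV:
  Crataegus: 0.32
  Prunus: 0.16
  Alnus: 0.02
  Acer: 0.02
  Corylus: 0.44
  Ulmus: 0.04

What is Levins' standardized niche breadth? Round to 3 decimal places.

0.417

Σpᵢ² = 0.32² + 0.16² + 0.02² + 0.02² + 0.44² + 0.04² = 0.1024 + 0.0256 + 0.0004 + 0.0004 + 0.1936 + 0.0016 = 0.3240
B = 1 / 0.3240 = 3.08642
Bₛ = (B − 1)/(n − 1) = (3.08642 − 1)/(6 − 1) = 2.08642/5 = 0.41728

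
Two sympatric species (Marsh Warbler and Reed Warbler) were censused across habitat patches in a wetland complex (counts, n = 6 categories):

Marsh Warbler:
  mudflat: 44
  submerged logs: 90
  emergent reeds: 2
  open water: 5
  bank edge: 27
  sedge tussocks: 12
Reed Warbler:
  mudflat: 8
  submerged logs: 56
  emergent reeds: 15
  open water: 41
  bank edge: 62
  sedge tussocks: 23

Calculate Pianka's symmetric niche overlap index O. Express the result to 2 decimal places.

0.74

Proportions for Marsh Warbler (n=180): 44/180=0.2444, 90/180=0.5000, 2/180=0.0111, 5/180=0.0278, 27/180=0.1500, 12/180=0.0667
Proportions for Reed Warbler (n=205): 8/205=0.0390, 56/205=0.2732, 15/205=0.0732, 41/205=0.2000, 62/205=0.3024, 23/205=0.1122
Σ p₁ᵢp₂ᵢ = 0.009532 + 0.136600 + 0.000813 + 0.005560 + 0.045360 + 0.007484 = 0.205349
Σp_1ᵢ² = 0.2444² + 0.5000² + 0.0111² + 0.0278² + 0.1500² + 0.0667² = 0.059731 + 0.250000 + 0.000123 + 0.000773 + 0.022500 + 0.004449 = 0.337576
Σp_2ᵢ² = 0.0390² + 0.2732² + 0.0732² + 0.2000² + 0.3024² + 0.1122² = 0.001521 + 0.074638 + 0.005358 + 0.040000 + 0.091446 + 0.012589 = 0.225552
O = 0.205349 / √(0.337576 × 0.225552) = 0.205349 / 0.2759365 = 0.7442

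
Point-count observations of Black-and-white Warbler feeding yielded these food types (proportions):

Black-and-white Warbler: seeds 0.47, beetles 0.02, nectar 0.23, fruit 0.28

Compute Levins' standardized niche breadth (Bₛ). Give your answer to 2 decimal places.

0.61

Σpᵢ² = 0.47² + 0.02² + 0.23² + 0.28² = 0.2209 + 0.0004 + 0.0529 + 0.0784 = 0.3526
B = 1 / 0.3526 = 2.8361
Bₛ = (B − 1)/(n − 1) = (2.8361 − 1)/(4 − 1) = 1.8361/3 = 0.6120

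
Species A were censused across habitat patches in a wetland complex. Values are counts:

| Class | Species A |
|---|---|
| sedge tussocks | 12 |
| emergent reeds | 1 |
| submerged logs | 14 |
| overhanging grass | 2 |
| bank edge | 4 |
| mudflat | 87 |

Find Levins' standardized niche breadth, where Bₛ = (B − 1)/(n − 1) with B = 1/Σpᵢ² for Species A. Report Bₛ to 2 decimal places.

Proportions for Species A (n=120): 12/120=0.1000, 1/120=0.0083, 14/120=0.1167, 2/120=0.0167, 4/120=0.0333, 87/120=0.7250
Σpᵢ² = 0.1000² + 0.0083² + 0.1167² + 0.0167² + 0.0333² + 0.7250² = 0.010000 + 0.000069 + 0.013619 + 0.000279 + 0.001109 + 0.525625 = 0.550701
B = 1 / 0.550701 = 1.8159
Bₛ = (B − 1)/(n − 1) = (1.8159 − 1)/(6 − 1) = 0.8159/5 = 0.1632

0.16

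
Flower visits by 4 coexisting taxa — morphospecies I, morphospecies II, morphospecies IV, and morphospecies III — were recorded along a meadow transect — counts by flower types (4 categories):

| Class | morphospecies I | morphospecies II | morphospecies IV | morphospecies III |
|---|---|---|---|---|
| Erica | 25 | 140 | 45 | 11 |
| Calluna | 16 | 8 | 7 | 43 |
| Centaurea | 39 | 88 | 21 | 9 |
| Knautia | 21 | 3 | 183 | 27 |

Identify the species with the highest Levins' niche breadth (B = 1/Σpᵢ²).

morphospecies I

Proportions for morphospecies I (n=101): 25/101=0.2475, 16/101=0.1584, 39/101=0.3861, 21/101=0.2079
Proportions for morphospecies II (n=239): 140/239=0.5858, 8/239=0.0335, 88/239=0.3682, 3/239=0.0126
Proportions for morphospecies IV (n=256): 45/256=0.1758, 7/256=0.0273, 21/256=0.0820, 183/256=0.7148
Proportions for morphospecies III (n=90): 11/90=0.1222, 43/90=0.4778, 9/90=0.1000, 27/90=0.3000
Σp_Iᵢ² = 0.2475² + 0.1584² + 0.3861² + 0.2079² = 0.061256 + 0.025091 + 0.149073 + 0.043222 = 0.278642
B_I = 1 / 0.278642 = 3.5888
Σp_IIᵢ² = 0.5858² + 0.0335² + 0.3682² + 0.0126² = 0.343162 + 0.001122 + 0.135571 + 0.000159 = 0.480014
B_II = 1 / 0.480014 = 2.0833
Σp_IVᵢ² = 0.1758² + 0.0273² + 0.0820² + 0.7148² = 0.030906 + 0.000745 + 0.006724 + 0.510939 = 0.549314
B_IV = 1 / 0.549314 = 1.8205
Σp_IIIᵢ² = 0.1222² + 0.4778² + 0.1000² + 0.3000² = 0.014933 + 0.228293 + 0.010000 + 0.090000 = 0.343226
B_III = 1 / 0.343226 = 2.9135
Highest B → broadest niche (most generalist): morphospecies I (B = 3.59).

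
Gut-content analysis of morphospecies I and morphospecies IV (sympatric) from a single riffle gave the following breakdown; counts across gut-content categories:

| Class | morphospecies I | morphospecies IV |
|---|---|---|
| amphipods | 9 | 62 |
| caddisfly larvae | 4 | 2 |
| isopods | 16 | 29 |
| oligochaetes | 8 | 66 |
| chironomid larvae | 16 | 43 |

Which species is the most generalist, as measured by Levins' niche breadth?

Proportions for morphospecies I (n=53): 9/53=0.1698, 4/53=0.0755, 16/53=0.3019, 8/53=0.1509, 16/53=0.3019
Proportions for morphospecies IV (n=202): 62/202=0.3069, 2/202=0.0099, 29/202=0.1436, 66/202=0.3267, 43/202=0.2129
Σp_Iᵢ² = 0.1698² + 0.0755² + 0.3019² + 0.1509² + 0.3019² = 0.028832 + 0.005700 + 0.091144 + 0.022771 + 0.091144 = 0.239591
B_I = 1 / 0.239591 = 4.1738
Σp_IVᵢ² = 0.3069² + 0.0099² + 0.1436² + 0.3267² + 0.2129² = 0.094188 + 0.000098 + 0.020621 + 0.106733 + 0.045326 = 0.266966
B_IV = 1 / 0.266966 = 3.7458
Highest B → broadest niche (most generalist): morphospecies I (B = 4.17).

morphospecies I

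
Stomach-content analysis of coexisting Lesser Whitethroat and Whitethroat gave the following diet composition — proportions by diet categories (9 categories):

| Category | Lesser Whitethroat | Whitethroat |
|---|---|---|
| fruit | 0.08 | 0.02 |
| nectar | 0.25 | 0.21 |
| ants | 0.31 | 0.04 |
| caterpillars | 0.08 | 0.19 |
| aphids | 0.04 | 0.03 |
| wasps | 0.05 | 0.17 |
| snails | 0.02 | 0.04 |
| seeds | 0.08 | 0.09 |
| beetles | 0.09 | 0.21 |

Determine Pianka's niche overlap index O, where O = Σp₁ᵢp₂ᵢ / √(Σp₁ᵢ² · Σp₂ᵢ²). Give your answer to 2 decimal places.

Σ p₁ᵢp₂ᵢ = 0.0016 + 0.0525 + 0.0124 + 0.0152 + 0.0012 + 0.0085 + 0.0008 + 0.0072 + 0.0189 = 0.1183
Σp_1ᵢ² = 0.08² + 0.25² + 0.31² + 0.08² + 0.04² + 0.05² + 0.02² + 0.08² + 0.09² = 0.0064 + 0.0625 + 0.0961 + 0.0064 + 0.0016 + 0.0025 + 0.0004 + 0.0064 + 0.0081 = 0.1904
Σp_2ᵢ² = 0.02² + 0.21² + 0.04² + 0.19² + 0.03² + 0.17² + 0.04² + 0.09² + 0.21² = 0.0004 + 0.0441 + 0.0016 + 0.0361 + 0.0009 + 0.0289 + 0.0016 + 0.0081 + 0.0441 = 0.1658
O = 0.1183 / √(0.1904 × 0.1658) = 0.1183 / 0.17767 = 0.6658

0.67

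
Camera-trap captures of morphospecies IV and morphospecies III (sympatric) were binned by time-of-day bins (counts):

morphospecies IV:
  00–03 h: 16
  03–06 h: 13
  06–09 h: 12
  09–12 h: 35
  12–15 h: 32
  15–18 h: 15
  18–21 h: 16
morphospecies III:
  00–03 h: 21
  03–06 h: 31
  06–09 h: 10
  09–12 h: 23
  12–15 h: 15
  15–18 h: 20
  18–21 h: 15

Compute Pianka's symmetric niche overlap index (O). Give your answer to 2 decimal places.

0.87

Proportions for morphospecies IV (n=139): 16/139=0.1151, 13/139=0.0935, 12/139=0.0863, 35/139=0.2518, 32/139=0.2302, 15/139=0.1079, 16/139=0.1151
Proportions for morphospecies III (n=135): 21/135=0.1556, 31/135=0.2296, 10/135=0.0741, 23/135=0.1704, 15/135=0.1111, 20/135=0.1481, 15/135=0.1111
Σ p₁ᵢp₂ᵢ = 0.017910 + 0.021468 + 0.006395 + 0.042907 + 0.025575 + 0.015980 + 0.012788 = 0.143023
Σp_1ᵢ² = 0.1151² + 0.0935² + 0.0863² + 0.2518² + 0.2302² + 0.1079² + 0.1151² = 0.013248 + 0.008742 + 0.007448 + 0.063403 + 0.052992 + 0.011642 + 0.013248 = 0.170723
Σp_2ᵢ² = 0.1556² + 0.2296² + 0.0741² + 0.1704² + 0.1111² + 0.1481² + 0.1111² = 0.024211 + 0.052716 + 0.005491 + 0.029036 + 0.012343 + 0.021934 + 0.012343 = 0.158074
O = 0.143023 / √(0.170723 × 0.158074) = 0.143023 / 0.1642768 = 0.8706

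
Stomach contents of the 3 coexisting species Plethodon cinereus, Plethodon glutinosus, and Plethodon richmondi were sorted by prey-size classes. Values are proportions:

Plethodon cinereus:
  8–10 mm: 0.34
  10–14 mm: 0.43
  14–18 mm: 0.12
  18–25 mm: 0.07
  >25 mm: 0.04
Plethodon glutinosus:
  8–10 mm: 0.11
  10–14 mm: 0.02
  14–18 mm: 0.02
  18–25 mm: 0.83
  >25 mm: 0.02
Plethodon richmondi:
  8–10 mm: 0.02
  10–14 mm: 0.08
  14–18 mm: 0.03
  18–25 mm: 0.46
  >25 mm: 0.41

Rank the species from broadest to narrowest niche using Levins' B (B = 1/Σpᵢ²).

Σp_cineᵢ² = 0.34² + 0.43² + 0.12² + 0.07² + 0.04² = 0.1156 + 0.1849 + 0.0144 + 0.0049 + 0.0016 = 0.3214
B_cine = 1 / 0.3214 = 3.1114
Σp_glutᵢ² = 0.11² + 0.02² + 0.02² + 0.83² + 0.02² = 0.0121 + 0.0004 + 0.0004 + 0.6889 + 0.0004 = 0.7022
B_glut = 1 / 0.7022 = 1.4241
Σp_richᵢ² = 0.02² + 0.08² + 0.03² + 0.46² + 0.41² = 0.0004 + 0.0064 + 0.0009 + 0.2116 + 0.1681 = 0.3874
B_rich = 1 / 0.3874 = 2.5813
Ranking by B (broadest → narrowest): Plethodon cinereus (3.11) > Plethodon richmondi (2.58) > Plethodon glutinosus (1.42)

Plethodon cinereus > Plethodon richmondi > Plethodon glutinosus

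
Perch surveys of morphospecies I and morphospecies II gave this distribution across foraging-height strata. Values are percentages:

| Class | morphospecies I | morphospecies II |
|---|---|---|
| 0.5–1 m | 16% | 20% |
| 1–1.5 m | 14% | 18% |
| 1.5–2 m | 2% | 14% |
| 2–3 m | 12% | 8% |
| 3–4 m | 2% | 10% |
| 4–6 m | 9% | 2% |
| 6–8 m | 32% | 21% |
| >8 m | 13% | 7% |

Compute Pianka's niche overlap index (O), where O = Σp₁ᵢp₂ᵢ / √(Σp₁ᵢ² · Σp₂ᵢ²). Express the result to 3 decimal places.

0.870

Convert percentages to proportions (divide by 100).
Σ p₁ᵢp₂ᵢ = 0.0320 + 0.0252 + 0.0028 + 0.0096 + 0.0020 + 0.0018 + 0.0672 + 0.0091 = 0.1497
Σp_1ᵢ² = 0.16² + 0.14² + 0.02² + 0.12² + 0.02² + 0.09² + 0.32² + 0.13² = 0.0256 + 0.0196 + 0.0004 + 0.0144 + 0.0004 + 0.0081 + 0.1024 + 0.0169 = 0.1878
Σp_2ᵢ² = 0.20² + 0.18² + 0.14² + 0.08² + 0.10² + 0.02² + 0.21² + 0.07² = 0.0400 + 0.0324 + 0.0196 + 0.0064 + 0.0100 + 0.0004 + 0.0441 + 0.0049 = 0.1578
O = 0.1497 / √(0.1878 × 0.1578) = 0.1497 / 0.172148 = 0.86960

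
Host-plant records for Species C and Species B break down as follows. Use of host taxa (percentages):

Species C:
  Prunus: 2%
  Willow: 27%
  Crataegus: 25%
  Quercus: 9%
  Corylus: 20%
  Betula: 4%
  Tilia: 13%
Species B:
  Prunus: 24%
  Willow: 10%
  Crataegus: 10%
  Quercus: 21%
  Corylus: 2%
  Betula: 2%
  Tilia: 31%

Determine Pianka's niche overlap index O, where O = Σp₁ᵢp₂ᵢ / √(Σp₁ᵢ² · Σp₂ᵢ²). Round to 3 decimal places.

Convert percentages to proportions (divide by 100).
Σ p₁ᵢp₂ᵢ = 0.0048 + 0.0270 + 0.0250 + 0.0189 + 0.0040 + 0.0008 + 0.0403 = 0.1208
Σp_1ᵢ² = 0.02² + 0.27² + 0.25² + 0.09² + 0.20² + 0.04² + 0.13² = 0.0004 + 0.0729 + 0.0625 + 0.0081 + 0.0400 + 0.0016 + 0.0169 = 0.2024
Σp_2ᵢ² = 0.24² + 0.10² + 0.10² + 0.21² + 0.02² + 0.02² + 0.31² = 0.0576 + 0.0100 + 0.0100 + 0.0441 + 0.0004 + 0.0004 + 0.0961 = 0.2186
O = 0.1208 / √(0.2024 × 0.2186) = 0.1208 / 0.210344 = 0.57430

0.574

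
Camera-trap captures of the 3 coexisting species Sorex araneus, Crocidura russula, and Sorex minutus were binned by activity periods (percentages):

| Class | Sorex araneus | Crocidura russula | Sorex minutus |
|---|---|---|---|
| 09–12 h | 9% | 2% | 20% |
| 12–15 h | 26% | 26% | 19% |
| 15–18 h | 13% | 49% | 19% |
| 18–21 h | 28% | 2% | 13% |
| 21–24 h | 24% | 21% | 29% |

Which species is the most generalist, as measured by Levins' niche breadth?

Convert percentages to proportions (divide by 100).
Σp_aranᵢ² = 0.09² + 0.26² + 0.13² + 0.28² + 0.24² = 0.0081 + 0.0676 + 0.0169 + 0.0784 + 0.0576 = 0.2286
B_aran = 1 / 0.2286 = 4.3745
Σp_russᵢ² = 0.02² + 0.26² + 0.49² + 0.02² + 0.21² = 0.0004 + 0.0676 + 0.2401 + 0.0004 + 0.0441 = 0.3526
B_russ = 1 / 0.3526 = 2.8361
Σp_minuᵢ² = 0.20² + 0.19² + 0.19² + 0.13² + 0.29² = 0.0400 + 0.0361 + 0.0361 + 0.0169 + 0.0841 = 0.2132
B_minu = 1 / 0.2132 = 4.6904
Highest B → broadest niche (most generalist): Sorex minutus (B = 4.69).

Sorex minutus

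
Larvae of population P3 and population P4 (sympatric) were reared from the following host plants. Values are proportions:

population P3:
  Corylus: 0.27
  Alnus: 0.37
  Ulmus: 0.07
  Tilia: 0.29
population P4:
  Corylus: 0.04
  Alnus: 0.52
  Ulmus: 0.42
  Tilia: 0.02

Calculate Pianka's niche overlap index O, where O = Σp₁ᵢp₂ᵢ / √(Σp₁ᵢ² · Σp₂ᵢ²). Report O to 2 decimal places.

0.65

Σ p₁ᵢp₂ᵢ = 0.0108 + 0.1924 + 0.0294 + 0.0058 = 0.2384
Σp_1ᵢ² = 0.27² + 0.37² + 0.07² + 0.29² = 0.0729 + 0.1369 + 0.0049 + 0.0841 = 0.2988
Σp_2ᵢ² = 0.04² + 0.52² + 0.42² + 0.02² = 0.0016 + 0.2704 + 0.1764 + 0.0004 = 0.4488
O = 0.2384 / √(0.2988 × 0.4488) = 0.2384 / 0.36620 = 0.6510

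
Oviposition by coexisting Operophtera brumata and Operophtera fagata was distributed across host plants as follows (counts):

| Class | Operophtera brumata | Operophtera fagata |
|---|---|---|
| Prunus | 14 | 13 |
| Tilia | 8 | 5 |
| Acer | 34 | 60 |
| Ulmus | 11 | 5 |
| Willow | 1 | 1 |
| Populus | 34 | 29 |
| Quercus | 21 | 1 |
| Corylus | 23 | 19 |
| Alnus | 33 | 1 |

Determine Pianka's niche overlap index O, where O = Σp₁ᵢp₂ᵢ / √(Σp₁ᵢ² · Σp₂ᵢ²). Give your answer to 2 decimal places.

Proportions for Operophtera brumata (n=179): 14/179=0.0782, 8/179=0.0447, 34/179=0.1899, 11/179=0.0615, 1/179=0.0056, 34/179=0.1899, 21/179=0.1173, 23/179=0.1285, 33/179=0.1844
Proportions for Operophtera fagata (n=134): 13/134=0.0970, 5/134=0.0373, 60/134=0.4478, 5/134=0.0373, 1/134=0.0075, 29/134=0.2164, 1/134=0.0075, 19/134=0.1418, 1/134=0.0075
Σ p₁ᵢp₂ᵢ = 0.007585 + 0.001667 + 0.085037 + 0.002294 + 0.000042 + 0.041094 + 0.000880 + 0.018221 + 0.001383 = 0.158203
Σp_1ᵢ² = 0.0782² + 0.0447² + 0.1899² + 0.0615² + 0.0056² + 0.1899² + 0.1173² + 0.1285² + 0.1844² = 0.006115 + 0.001998 + 0.036062 + 0.003782 + 0.000031 + 0.036062 + 0.013759 + 0.016512 + 0.034003 = 0.148324
Σp_2ᵢ² = 0.0970² + 0.0373² + 0.4478² + 0.0373² + 0.0075² + 0.2164² + 0.0075² + 0.1418² + 0.0075² = 0.009409 + 0.001391 + 0.200525 + 0.001391 + 0.000056 + 0.046829 + 0.000056 + 0.020107 + 0.000056 = 0.279820
O = 0.158203 / √(0.148324 × 0.279820) = 0.158203 / 0.2037254 = 0.7766

0.78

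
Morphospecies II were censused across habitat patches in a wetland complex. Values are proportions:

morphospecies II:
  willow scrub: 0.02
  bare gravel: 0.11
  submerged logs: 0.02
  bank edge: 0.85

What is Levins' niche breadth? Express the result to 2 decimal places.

1.36

Σpᵢ² = 0.02² + 0.11² + 0.02² + 0.85² = 0.0004 + 0.0121 + 0.0004 + 0.7225 = 0.7354
B = 1 / 0.7354 = 1.3598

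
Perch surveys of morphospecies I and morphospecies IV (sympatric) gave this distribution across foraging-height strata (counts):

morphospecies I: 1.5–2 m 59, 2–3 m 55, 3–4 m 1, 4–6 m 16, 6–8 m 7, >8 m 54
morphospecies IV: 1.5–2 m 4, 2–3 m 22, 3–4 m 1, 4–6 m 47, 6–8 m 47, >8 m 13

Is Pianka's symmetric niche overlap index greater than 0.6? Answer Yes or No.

No

Proportions for morphospecies I (n=192): 59/192=0.3073, 55/192=0.2865, 1/192=0.0052, 16/192=0.0833, 7/192=0.0365, 54/192=0.2813
Proportions for morphospecies IV (n=134): 4/134=0.0299, 22/134=0.1642, 1/134=0.0075, 47/134=0.3507, 47/134=0.3507, 13/134=0.0970
Σ p₁ᵢp₂ᵢ = 0.009188 + 0.047043 + 0.000039 + 0.029213 + 0.012801 + 0.027286 = 0.125570
Σp_1ᵢ² = 0.3073² + 0.2865² + 0.0052² + 0.0833² + 0.0365² + 0.2813² = 0.094433 + 0.082082 + 0.000027 + 0.006939 + 0.001332 + 0.079130 = 0.263943
Σp_2ᵢ² = 0.0299² + 0.1642² + 0.0075² + 0.3507² + 0.3507² + 0.0970² = 0.000894 + 0.026962 + 0.000056 + 0.122990 + 0.122990 + 0.009409 = 0.283301
O = 0.125570 / √(0.263943 × 0.283301) = 0.125570 / 0.2734508 = 0.4592
O = 0.4592 < 0.6 → No.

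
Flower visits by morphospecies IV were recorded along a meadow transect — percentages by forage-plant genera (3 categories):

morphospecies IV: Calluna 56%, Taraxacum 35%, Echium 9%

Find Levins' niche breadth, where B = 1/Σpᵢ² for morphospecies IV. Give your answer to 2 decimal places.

Convert percentages to proportions (divide by 100).
Σpᵢ² = 0.56² + 0.35² + 0.09² = 0.3136 + 0.1225 + 0.0081 = 0.4442
B = 1 / 0.4442 = 2.2512

2.25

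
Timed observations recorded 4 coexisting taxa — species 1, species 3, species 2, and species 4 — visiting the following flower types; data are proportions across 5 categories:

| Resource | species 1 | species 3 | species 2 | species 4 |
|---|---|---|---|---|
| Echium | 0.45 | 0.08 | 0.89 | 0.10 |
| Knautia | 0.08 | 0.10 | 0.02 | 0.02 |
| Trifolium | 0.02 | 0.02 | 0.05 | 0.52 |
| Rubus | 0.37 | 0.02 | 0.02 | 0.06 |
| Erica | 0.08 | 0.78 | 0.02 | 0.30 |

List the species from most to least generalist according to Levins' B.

Σp_1ᵢ² = 0.45² + 0.08² + 0.02² + 0.37² + 0.08² = 0.2025 + 0.0064 + 0.0004 + 0.1369 + 0.0064 = 0.3526
B_1 = 1 / 0.3526 = 2.8361
Σp_3ᵢ² = 0.08² + 0.10² + 0.02² + 0.02² + 0.78² = 0.0064 + 0.0100 + 0.0004 + 0.0004 + 0.6084 = 0.6256
B_3 = 1 / 0.6256 = 1.5985
Σp_2ᵢ² = 0.89² + 0.02² + 0.05² + 0.02² + 0.02² = 0.7921 + 0.0004 + 0.0025 + 0.0004 + 0.0004 = 0.7958
B_2 = 1 / 0.7958 = 1.2566
Σp_4ᵢ² = 0.10² + 0.02² + 0.52² + 0.06² + 0.30² = 0.0100 + 0.0004 + 0.2704 + 0.0036 + 0.0900 = 0.3744
B_4 = 1 / 0.3744 = 2.6709
Ranking by B (broadest → narrowest): species 1 (2.84) > species 4 (2.67) > species 3 (1.60) > species 2 (1.26)

species 1 > species 4 > species 3 > species 2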